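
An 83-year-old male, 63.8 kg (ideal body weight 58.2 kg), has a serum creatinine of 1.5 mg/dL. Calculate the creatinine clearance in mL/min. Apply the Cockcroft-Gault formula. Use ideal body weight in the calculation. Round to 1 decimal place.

CrCl = (140 − 83) × 58.2 / (72 × 1.5) = 3317.4 / 108.00 ≈ 30.7 mL/min

30.7 mL/min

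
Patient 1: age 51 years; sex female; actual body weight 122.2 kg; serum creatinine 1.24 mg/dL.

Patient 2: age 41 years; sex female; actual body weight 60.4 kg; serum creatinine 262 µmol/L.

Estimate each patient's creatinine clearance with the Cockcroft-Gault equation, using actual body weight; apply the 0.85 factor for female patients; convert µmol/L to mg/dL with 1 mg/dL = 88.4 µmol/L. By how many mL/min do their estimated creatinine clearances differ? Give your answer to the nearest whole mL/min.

Patient 1: CrCl = (140 − 51) × 122.2 / (72 × 1.24) × 0.85 = 10875.8 / 89.28 × 0.85 ≈ 103.5 mL/min
Patient 2: SCr = 262 / 88.4 = 2.964 mg/dL
Patient 2: CrCl = (140 − 41) × 60.4 / (72 × 2.964) × 0.85 = 5979.6 / 213.41 × 0.85 ≈ 23.8 mL/min
|103.5 − 23.8| = 79.7 mL/min

80 mL/min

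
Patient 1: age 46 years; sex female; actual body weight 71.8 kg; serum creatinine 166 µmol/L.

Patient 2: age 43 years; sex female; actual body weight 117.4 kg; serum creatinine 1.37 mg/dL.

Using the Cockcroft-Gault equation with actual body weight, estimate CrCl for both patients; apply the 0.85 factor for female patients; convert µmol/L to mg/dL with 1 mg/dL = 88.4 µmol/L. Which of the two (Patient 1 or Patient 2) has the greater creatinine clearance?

Patient 2

Patient 1: SCr = 166 / 88.4 = 1.878 mg/dL
Patient 1: CrCl = (140 − 46) × 71.8 / (72 × 1.878) × 0.85 = 6749.2 / 135.22 × 0.85 ≈ 42.4 mL/min
Patient 2: CrCl = (140 − 43) × 117.4 / (72 × 1.37) × 0.85 = 11387.8 / 98.64 × 0.85 ≈ 98.1 mL/min
42.4 vs 98.1 mL/min → Patient 2 is higher.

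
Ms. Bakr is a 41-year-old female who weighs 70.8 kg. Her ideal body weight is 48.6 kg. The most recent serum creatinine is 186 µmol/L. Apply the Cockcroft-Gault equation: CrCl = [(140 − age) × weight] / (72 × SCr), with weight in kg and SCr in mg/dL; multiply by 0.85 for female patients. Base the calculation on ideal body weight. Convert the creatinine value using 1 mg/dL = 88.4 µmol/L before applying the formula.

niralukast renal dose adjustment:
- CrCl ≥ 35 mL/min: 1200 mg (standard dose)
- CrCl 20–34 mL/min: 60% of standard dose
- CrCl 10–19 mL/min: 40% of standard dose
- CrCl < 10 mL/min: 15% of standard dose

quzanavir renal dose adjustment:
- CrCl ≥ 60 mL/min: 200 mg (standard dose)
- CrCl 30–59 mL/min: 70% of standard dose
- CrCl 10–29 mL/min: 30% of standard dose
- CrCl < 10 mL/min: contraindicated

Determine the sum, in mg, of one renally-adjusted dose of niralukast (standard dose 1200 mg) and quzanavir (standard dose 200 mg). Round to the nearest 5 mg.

780 mg

SCr = 186 / 88.4 = 2.104 mg/dL
CrCl = (140 − 41) × 48.6 / (72 × 2.104) × 0.85 = 4811.4 / 151.49 × 0.85 ≈ 27.0 mL/min
CrCl ≈ 27 mL/min.
niralukast: 20–34 mL/min → 60% of 1200 mg = 720 mg.
quzanavir: 10–29 mL/min → 30% of 200 mg = 60 mg.
Total = 720 + 60 = 780 mg.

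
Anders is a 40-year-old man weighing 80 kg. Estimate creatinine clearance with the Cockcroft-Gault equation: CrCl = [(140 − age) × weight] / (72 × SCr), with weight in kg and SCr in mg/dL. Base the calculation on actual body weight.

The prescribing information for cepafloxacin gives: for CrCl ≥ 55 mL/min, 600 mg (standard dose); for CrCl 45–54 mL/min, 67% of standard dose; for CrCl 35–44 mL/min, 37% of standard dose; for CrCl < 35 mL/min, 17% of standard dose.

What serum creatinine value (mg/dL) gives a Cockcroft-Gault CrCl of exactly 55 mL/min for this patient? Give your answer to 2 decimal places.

2.02 mg/dL

Standard dose requires CrCl ≥ 55 mL/min.
Set (140 − 40) × 80 / (72 × SCr) = 55
SCr = (140 − 40) × 80 / (72 × 55) = 2.020 mg/dL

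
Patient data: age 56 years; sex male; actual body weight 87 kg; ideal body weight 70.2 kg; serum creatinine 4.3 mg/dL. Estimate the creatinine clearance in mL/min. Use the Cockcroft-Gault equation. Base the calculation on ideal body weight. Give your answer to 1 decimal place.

CrCl = (140 − 56) × 70.2 / (72 × 4.3) = 5896.8 / 309.60 ≈ 19.0 mL/min

19.0 mL/min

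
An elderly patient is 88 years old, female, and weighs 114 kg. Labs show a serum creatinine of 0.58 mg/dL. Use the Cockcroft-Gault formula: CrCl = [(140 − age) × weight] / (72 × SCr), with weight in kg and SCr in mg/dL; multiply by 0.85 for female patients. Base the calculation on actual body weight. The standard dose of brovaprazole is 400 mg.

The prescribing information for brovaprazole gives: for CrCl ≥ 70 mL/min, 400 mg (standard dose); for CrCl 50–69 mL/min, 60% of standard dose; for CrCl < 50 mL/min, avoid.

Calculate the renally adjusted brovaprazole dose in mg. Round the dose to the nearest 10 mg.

CrCl = (140 − 88) × 114 / (72 × 0.58) × 0.85 = 5928.0 / 41.76 × 0.85 ≈ 120.7 mL/min
CrCl ≈ 121 mL/min → bracket ≥ 70 mL/min.
100% of 400 mg = 400 mg

400 mg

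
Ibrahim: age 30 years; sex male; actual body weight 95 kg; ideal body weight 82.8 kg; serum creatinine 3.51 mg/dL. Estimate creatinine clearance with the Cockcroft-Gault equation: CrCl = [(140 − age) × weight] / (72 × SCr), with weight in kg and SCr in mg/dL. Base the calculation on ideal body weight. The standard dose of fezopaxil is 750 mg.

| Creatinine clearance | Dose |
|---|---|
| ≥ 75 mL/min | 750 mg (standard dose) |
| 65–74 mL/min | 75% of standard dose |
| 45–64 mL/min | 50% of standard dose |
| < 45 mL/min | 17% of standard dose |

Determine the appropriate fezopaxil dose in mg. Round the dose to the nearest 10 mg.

CrCl = (140 − 30) × 82.8 / (72 × 3.51) = 9108.0 / 252.72 ≈ 36.0 mL/min
CrCl ≈ 36 mL/min → bracket < 45 mL/min.
17% of 750 mg = 127.5 mg → 130 mg

130 mg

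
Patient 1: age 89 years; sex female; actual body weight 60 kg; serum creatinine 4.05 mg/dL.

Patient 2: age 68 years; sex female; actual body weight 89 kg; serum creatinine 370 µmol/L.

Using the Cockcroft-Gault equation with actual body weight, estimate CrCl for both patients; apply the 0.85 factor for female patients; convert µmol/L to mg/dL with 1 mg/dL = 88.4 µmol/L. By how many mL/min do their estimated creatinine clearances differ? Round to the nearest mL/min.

Patient 1: CrCl = (140 − 89) × 60 / (72 × 4.05) × 0.85 = 3060.0 / 291.60 × 0.85 ≈ 8.9 mL/min
Patient 2: SCr = 370 / 88.4 = 4.186 mg/dL
Patient 2: CrCl = (140 − 68) × 89 / (72 × 4.186) × 0.85 = 6408.0 / 301.39 × 0.85 ≈ 18.1 mL/min
|8.9 − 18.1| = 9.2 mL/min

9 mL/min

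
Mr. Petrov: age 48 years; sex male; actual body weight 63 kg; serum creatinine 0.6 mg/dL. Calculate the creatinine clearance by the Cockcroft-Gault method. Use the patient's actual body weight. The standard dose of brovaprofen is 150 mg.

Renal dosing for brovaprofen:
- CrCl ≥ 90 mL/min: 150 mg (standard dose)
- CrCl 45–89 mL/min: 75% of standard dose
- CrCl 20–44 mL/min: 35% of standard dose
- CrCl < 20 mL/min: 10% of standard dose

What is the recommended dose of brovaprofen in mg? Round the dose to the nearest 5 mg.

150 mg

CrCl = (140 − 48) × 63 / (72 × 0.6) = 5796.0 / 43.20 ≈ 134.2 mL/min
CrCl ≈ 134 mL/min → bracket ≥ 90 mL/min.
100% of 150 mg = 150 mg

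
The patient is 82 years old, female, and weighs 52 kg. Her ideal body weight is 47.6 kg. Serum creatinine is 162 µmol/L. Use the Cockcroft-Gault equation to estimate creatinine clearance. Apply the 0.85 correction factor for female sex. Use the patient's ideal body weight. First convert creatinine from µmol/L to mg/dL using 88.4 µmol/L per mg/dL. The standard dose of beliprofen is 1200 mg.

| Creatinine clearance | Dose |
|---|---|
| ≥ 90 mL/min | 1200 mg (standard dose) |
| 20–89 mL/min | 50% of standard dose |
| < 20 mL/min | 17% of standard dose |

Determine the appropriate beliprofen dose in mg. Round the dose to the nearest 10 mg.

200 mg

SCr = 162 / 88.4 = 1.833 mg/dL
CrCl = (140 − 82) × 47.6 / (72 × 1.833) × 0.85 = 2760.8 / 131.98 × 0.85 ≈ 17.8 mL/min
CrCl ≈ 18 mL/min → bracket < 20 mL/min.
17% of 1200 mg = 204 mg → 200 mg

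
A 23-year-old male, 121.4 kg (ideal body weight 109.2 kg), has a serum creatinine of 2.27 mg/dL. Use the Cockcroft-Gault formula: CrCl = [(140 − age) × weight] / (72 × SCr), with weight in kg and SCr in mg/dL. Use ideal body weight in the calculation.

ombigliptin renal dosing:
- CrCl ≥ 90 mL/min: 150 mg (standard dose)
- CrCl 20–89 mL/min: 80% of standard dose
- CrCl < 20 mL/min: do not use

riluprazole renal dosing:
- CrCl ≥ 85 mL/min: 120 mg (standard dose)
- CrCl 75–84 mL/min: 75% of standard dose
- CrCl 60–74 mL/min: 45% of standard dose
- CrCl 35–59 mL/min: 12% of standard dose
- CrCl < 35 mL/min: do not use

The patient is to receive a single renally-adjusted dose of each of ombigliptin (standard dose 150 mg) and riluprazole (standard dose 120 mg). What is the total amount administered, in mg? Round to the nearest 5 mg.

CrCl = (140 − 23) × 109.2 / (72 × 2.27) = 12776.4 / 163.44 ≈ 78.2 mL/min
CrCl ≈ 78 mL/min.
ombigliptin: 20–89 mL/min → 80% of 150 mg = 120 mg.
riluprazole: 75–84 mL/min → 75% of 120 mg = 90 mg.
Total = 120 + 90 = 210 mg.

210 mg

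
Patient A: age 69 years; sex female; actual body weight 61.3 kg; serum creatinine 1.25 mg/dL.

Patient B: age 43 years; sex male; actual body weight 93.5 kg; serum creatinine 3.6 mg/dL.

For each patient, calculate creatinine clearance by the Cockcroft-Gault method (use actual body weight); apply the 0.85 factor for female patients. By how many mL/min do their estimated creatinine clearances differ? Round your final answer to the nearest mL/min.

6 mL/min

Patient A: CrCl = (140 − 69) × 61.3 / (72 × 1.25) × 0.85 = 4352.3 / 90.00 × 0.85 ≈ 41.1 mL/min
Patient B: CrCl = (140 − 43) × 93.5 / (72 × 3.6) = 9069.5 / 259.20 ≈ 35.0 mL/min
|41.1 − 35.0| = 6.1 mL/min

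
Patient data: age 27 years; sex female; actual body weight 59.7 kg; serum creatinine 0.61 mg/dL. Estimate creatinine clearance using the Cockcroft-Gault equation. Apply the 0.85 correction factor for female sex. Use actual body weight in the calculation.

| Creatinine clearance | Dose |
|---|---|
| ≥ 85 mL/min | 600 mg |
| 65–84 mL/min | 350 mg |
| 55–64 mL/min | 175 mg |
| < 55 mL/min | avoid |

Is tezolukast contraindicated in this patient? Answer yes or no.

CrCl = (140 − 27) × 59.7 / (72 × 0.61) × 0.85 = 6746.1 / 43.92 × 0.85 ≈ 130.6 mL/min
CrCl ≈ 131 mL/min, which is ≥ 55 mL/min.

no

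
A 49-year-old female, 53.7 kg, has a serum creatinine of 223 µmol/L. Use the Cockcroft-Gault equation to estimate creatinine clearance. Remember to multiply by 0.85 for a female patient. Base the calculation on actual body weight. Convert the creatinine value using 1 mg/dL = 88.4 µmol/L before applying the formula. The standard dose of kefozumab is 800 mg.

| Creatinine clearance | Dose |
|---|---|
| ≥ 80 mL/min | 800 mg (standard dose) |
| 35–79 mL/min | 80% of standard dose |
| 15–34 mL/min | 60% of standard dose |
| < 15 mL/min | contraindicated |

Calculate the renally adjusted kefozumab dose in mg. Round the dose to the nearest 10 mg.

SCr = 223 / 88.4 = 2.523 mg/dL
CrCl = (140 − 49) × 53.7 / (72 × 2.523) × 0.85 = 4886.7 / 181.66 × 0.85 ≈ 22.9 mL/min
CrCl ≈ 23 mL/min → bracket 15–34 mL/min.
60% of 800 mg = 480 mg

480 mg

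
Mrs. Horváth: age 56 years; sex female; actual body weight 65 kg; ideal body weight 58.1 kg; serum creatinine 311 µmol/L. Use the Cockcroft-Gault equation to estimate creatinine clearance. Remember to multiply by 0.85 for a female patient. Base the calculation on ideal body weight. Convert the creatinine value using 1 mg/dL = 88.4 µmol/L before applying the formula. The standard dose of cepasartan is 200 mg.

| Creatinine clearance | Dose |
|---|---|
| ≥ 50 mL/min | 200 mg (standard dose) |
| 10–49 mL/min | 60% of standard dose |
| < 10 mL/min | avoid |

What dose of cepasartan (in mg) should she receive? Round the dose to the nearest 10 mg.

SCr = 311 / 88.4 = 3.518 mg/dL
CrCl = (140 − 56) × 58.1 / (72 × 3.518) × 0.85 = 4880.4 / 253.30 × 0.85 ≈ 16.4 mL/min
CrCl ≈ 16 mL/min → bracket 10–49 mL/min.
60% of 200 mg = 120 mg

120 mg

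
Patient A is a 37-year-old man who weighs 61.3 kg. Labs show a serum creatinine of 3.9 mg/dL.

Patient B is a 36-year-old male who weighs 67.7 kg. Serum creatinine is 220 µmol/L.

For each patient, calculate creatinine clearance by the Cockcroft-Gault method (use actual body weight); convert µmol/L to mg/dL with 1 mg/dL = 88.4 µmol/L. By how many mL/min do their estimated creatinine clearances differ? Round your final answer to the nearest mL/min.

17 mL/min

Patient A: CrCl = (140 − 37) × 61.3 / (72 × 3.9) = 6313.9 / 280.80 ≈ 22.5 mL/min
Patient B: SCr = 220 / 88.4 = 2.489 mg/dL
Patient B: CrCl = (140 − 36) × 67.7 / (72 × 2.489) = 7040.8 / 179.21 ≈ 39.3 mL/min
|22.5 − 39.3| = 16.8 mL/min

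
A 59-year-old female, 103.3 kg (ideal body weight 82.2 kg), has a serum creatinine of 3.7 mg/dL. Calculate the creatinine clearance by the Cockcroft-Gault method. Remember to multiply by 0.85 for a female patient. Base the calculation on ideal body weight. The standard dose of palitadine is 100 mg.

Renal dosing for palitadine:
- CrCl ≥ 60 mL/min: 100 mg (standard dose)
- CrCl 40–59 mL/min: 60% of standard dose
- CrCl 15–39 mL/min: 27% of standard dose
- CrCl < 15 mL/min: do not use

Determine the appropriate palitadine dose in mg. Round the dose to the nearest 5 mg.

CrCl = (140 − 59) × 82.2 / (72 × 3.7) × 0.85 = 6658.2 / 266.40 × 0.85 ≈ 21.2 mL/min
CrCl ≈ 21 mL/min → bracket 15–39 mL/min.
27% of 100 mg = 27 mg → 25 mg

25 mg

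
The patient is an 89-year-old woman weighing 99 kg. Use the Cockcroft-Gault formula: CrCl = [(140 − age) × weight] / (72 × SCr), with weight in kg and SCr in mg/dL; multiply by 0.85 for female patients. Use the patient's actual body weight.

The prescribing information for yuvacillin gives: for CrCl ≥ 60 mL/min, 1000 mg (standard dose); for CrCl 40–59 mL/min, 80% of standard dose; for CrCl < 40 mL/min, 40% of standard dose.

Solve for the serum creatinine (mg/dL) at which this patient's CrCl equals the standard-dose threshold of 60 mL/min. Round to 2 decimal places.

0.99 mg/dL

Standard dose requires CrCl ≥ 60 mL/min.
Set (140 − 89) × 99 × 0.85 / (72 × SCr) = 60
SCr = (140 − 89) × 99 × 0.85 / (72 × 60) = 0.993 mg/dL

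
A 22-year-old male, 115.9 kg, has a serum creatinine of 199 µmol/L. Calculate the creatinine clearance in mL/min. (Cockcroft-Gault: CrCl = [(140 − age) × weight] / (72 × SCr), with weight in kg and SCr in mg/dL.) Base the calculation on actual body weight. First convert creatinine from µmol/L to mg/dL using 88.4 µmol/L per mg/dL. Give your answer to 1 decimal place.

SCr = 199 / 88.4 = 2.251 mg/dL
CrCl = (140 − 22) × 115.9 / (72 × 2.251) = 13676.2 / 162.07 ≈ 84.4 mL/min

84.4 mL/min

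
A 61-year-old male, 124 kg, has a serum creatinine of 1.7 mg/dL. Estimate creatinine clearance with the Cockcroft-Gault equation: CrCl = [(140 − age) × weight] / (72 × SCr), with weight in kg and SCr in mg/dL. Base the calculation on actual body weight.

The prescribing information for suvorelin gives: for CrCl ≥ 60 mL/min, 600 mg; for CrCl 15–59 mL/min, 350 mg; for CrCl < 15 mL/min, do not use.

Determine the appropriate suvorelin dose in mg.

CrCl = (140 − 61) × 124 / (72 × 1.7) = 9796.0 / 122.40 ≈ 80.0 mL/min
CrCl ≈ 80 mL/min → bracket ≥ 60 mL/min.
Dose for this bracket: 600 mg.

600 mg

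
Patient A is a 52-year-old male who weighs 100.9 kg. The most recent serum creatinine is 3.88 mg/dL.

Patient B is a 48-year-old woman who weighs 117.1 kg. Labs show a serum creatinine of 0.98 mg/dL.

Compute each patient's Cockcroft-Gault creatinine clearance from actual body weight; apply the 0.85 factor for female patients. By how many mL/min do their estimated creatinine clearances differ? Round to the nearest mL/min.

98 mL/min

Patient A: CrCl = (140 − 52) × 100.9 / (72 × 3.88) = 8879.2 / 279.36 ≈ 31.8 mL/min
Patient B: CrCl = (140 − 48) × 117.1 / (72 × 0.98) × 0.85 = 10773.2 / 70.56 × 0.85 ≈ 129.8 mL/min
|31.8 − 129.8| = 98.0 mL/min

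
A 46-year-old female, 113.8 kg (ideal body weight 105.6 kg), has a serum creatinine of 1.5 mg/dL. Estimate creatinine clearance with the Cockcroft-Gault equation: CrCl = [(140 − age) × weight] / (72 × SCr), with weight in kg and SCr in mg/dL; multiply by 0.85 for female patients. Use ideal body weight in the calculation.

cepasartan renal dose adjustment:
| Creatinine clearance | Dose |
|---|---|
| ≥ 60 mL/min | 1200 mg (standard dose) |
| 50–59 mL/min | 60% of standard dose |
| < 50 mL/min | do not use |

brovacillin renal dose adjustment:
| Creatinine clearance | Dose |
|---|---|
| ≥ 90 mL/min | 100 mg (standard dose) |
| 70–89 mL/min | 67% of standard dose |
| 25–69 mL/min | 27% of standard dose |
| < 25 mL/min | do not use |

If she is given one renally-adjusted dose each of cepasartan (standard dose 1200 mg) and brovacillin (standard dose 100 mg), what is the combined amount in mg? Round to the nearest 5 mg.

CrCl = (140 − 46) × 105.6 / (72 × 1.5) × 0.85 = 9926.4 / 108.00 × 0.85 ≈ 78.1 mL/min
CrCl ≈ 78 mL/min.
cepasartan: ≥ 60 mL/min → 100% of 1200 mg = 1200 mg.
brovacillin: 70–89 mL/min → 67% of 100 mg = 67 mg.
Total = 1200 + 67 = 1267 mg.

1265 mg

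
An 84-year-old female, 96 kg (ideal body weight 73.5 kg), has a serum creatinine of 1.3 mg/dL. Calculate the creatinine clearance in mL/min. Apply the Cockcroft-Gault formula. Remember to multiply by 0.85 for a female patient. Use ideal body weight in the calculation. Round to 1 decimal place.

CrCl = (140 − 84) × 73.5 / (72 × 1.3) × 0.85 = 4116.0 / 93.60 × 0.85 ≈ 37.4 mL/min

37.4 mL/min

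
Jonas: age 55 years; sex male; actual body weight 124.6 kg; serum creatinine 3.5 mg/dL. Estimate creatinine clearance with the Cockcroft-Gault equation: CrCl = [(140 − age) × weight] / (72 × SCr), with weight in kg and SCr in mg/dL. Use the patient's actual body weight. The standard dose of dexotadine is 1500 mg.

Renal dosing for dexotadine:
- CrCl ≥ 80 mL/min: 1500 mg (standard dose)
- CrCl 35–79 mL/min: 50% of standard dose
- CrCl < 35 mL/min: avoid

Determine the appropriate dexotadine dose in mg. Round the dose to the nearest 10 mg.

CrCl = (140 − 55) × 124.6 / (72 × 3.5) = 10591.0 / 252.00 ≈ 42.0 mL/min
CrCl ≈ 42 mL/min → bracket 35–79 mL/min.
50% of 1500 mg = 750 mg

750 mg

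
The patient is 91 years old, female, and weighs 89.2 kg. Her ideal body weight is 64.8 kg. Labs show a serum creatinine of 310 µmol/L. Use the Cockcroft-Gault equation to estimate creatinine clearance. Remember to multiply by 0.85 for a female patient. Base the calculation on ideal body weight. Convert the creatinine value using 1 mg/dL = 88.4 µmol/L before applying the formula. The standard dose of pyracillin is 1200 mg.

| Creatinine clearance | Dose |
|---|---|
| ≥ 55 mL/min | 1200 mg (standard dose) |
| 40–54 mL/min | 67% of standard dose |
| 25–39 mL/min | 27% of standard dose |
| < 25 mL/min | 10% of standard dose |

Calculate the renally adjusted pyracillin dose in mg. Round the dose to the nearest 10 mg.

120 mg

SCr = 310 / 88.4 = 3.507 mg/dL
CrCl = (140 − 91) × 64.8 / (72 × 3.507) × 0.85 = 3175.2 / 252.50 × 0.85 ≈ 10.7 mL/min
CrCl ≈ 11 mL/min → bracket < 25 mL/min.
10% of 1200 mg = 120 mg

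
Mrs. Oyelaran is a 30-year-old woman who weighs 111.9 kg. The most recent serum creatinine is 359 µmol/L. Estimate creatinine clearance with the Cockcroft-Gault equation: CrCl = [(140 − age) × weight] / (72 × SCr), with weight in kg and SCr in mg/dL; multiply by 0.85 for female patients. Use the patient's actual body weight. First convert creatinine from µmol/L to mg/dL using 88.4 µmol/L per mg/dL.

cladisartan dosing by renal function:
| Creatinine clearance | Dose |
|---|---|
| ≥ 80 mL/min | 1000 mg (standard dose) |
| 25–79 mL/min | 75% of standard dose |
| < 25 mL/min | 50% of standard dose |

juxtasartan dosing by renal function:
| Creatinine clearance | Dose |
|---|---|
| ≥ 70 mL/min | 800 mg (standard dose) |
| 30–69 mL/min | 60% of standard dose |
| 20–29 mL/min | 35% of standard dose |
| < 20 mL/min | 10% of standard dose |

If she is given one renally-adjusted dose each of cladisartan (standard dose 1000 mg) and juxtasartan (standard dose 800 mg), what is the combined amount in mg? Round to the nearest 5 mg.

SCr = 359 / 88.4 = 4.061 mg/dL
CrCl = (140 − 30) × 111.9 / (72 × 4.061) × 0.85 = 12309.0 / 292.39 × 0.85 ≈ 35.8 mL/min
CrCl ≈ 36 mL/min.
cladisartan: 25–79 mL/min → 75% of 1000 mg = 750 mg.
juxtasartan: 30–69 mL/min → 60% of 800 mg = 480 mg.
Total = 750 + 480 = 1230 mg.

1230 mg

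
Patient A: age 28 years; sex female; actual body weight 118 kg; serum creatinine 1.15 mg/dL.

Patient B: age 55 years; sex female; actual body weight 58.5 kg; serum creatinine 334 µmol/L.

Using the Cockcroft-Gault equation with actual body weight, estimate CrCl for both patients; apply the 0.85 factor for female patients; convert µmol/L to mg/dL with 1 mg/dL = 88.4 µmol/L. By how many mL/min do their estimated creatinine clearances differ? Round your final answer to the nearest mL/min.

Patient A: CrCl = (140 − 28) × 118 / (72 × 1.15) × 0.85 = 13216.0 / 82.80 × 0.85 ≈ 135.7 mL/min
Patient B: SCr = 334 / 88.4 = 3.778 mg/dL
Patient B: CrCl = (140 − 55) × 58.5 / (72 × 3.778) × 0.85 = 4972.5 / 272.02 × 0.85 ≈ 15.5 mL/min
|135.7 − 15.5| = 120.2 mL/min

120 mL/min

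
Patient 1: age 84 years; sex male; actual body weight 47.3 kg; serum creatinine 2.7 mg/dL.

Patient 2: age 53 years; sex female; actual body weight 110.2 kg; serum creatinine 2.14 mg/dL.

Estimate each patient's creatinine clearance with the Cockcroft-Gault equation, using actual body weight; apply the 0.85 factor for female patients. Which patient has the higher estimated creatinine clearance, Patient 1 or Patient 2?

Patient 2

Patient 1: CrCl = (140 − 84) × 47.3 / (72 × 2.7) = 2648.8 / 194.40 ≈ 13.6 mL/min
Patient 2: CrCl = (140 − 53) × 110.2 / (72 × 2.14) × 0.85 = 9587.4 / 154.08 × 0.85 ≈ 52.9 mL/min
13.6 vs 52.9 mL/min → Patient 2 is higher.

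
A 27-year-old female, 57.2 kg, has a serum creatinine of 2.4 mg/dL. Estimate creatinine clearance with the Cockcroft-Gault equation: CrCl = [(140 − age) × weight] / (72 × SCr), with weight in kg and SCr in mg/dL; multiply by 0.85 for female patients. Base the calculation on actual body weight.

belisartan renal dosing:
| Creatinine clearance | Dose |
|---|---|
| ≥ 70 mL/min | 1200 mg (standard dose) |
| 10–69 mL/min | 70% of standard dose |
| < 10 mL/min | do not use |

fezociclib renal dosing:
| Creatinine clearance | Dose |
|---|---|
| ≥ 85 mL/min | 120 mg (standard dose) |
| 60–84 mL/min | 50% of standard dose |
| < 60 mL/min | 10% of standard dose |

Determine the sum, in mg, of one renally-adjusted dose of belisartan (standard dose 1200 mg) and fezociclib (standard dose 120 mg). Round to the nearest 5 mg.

CrCl = (140 − 27) × 57.2 / (72 × 2.4) × 0.85 = 6463.6 / 172.80 × 0.85 ≈ 31.8 mL/min
CrCl ≈ 32 mL/min.
belisartan: 10–69 mL/min → 70% of 1200 mg = 840 mg.
fezociclib: < 60 mL/min → 10% of 120 mg = 12 mg.
Total = 840 + 12 = 852 mg.

850 mg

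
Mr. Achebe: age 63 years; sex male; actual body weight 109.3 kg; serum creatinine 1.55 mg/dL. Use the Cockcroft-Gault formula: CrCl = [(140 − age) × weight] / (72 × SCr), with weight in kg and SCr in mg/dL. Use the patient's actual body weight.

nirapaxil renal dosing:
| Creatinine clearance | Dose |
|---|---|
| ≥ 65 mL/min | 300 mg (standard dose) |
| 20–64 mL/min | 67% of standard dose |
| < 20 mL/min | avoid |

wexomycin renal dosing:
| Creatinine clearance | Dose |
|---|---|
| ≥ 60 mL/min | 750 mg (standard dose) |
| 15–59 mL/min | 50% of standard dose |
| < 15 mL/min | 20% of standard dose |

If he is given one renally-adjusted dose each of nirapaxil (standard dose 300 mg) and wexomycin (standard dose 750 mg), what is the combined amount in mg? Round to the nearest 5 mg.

CrCl = (140 − 63) × 109.3 / (72 × 1.55) = 8416.1 / 111.60 ≈ 75.4 mL/min
CrCl ≈ 75 mL/min.
nirapaxil: ≥ 65 mL/min → 100% of 300 mg = 300 mg.
wexomycin: ≥ 60 mL/min → 100% of 750 mg = 750 mg.
Total = 300 + 750 = 1050 mg.

1050 mg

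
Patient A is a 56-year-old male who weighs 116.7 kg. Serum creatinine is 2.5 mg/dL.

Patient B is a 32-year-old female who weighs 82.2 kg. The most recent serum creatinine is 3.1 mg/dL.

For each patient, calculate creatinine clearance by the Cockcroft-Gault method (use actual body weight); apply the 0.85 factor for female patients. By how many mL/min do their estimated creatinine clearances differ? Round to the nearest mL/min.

21 mL/min

Patient A: CrCl = (140 − 56) × 116.7 / (72 × 2.5) = 9802.8 / 180.00 ≈ 54.5 mL/min
Patient B: CrCl = (140 − 32) × 82.2 / (72 × 3.1) × 0.85 = 8877.6 / 223.20 × 0.85 ≈ 33.8 mL/min
|54.5 − 33.8| = 20.7 mL/min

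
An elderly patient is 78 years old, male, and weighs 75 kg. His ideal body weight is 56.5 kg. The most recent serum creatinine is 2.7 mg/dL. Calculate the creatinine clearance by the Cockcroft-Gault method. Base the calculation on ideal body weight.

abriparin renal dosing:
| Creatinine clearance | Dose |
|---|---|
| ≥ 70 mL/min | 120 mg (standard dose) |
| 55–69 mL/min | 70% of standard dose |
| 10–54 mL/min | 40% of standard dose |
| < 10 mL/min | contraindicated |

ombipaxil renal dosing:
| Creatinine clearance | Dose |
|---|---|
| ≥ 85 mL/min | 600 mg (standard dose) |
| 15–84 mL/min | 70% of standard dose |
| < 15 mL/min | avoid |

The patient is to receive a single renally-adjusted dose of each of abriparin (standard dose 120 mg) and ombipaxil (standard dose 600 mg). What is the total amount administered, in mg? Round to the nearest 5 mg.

470 mg

CrCl = (140 − 78) × 56.5 / (72 × 2.7) = 3503.0 / 194.40 ≈ 18.0 mL/min
CrCl ≈ 18 mL/min.
abriparin: 10–54 mL/min → 40% of 120 mg = 48 mg.
ombipaxil: 15–84 mL/min → 70% of 600 mg = 420 mg.
Total = 48 + 420 = 468 mg.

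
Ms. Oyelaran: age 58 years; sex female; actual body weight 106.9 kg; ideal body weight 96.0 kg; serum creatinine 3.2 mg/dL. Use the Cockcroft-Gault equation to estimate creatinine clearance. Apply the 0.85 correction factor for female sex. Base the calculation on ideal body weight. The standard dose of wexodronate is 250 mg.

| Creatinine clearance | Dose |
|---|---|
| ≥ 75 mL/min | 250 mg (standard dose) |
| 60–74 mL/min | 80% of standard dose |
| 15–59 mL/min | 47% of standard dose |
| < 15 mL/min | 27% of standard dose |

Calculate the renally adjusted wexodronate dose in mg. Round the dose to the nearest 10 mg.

CrCl = (140 − 58) × 96 / (72 × 3.2) × 0.85 = 7872.0 / 230.40 × 0.85 ≈ 29.0 mL/min
CrCl ≈ 29 mL/min → bracket 15–59 mL/min.
47% of 250 mg = 117.5 mg → 120 mg

120 mg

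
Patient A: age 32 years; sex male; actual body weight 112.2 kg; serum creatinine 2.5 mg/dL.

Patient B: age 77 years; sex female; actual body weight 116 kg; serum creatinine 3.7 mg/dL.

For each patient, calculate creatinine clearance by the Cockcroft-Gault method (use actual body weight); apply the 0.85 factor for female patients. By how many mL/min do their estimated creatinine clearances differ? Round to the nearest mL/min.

44 mL/min

Patient A: CrCl = (140 − 32) × 112.2 / (72 × 2.5) = 12117.6 / 180.00 ≈ 67.3 mL/min
Patient B: CrCl = (140 − 77) × 116 / (72 × 3.7) × 0.85 = 7308.0 / 266.40 × 0.85 ≈ 23.3 mL/min
|67.3 − 23.3| = 44.0 mL/min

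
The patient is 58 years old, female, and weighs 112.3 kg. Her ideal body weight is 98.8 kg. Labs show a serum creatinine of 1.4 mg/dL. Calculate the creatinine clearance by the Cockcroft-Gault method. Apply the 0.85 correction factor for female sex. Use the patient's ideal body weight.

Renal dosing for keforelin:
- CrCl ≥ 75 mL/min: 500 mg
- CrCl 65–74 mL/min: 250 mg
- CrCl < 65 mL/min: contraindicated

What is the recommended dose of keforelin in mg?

CrCl = (140 − 58) × 98.8 / (72 × 1.4) × 0.85 = 8101.6 / 100.80 × 0.85 ≈ 68.3 mL/min
CrCl ≈ 68 mL/min → bracket 65–74 mL/min.
Dose for this bracket: 250 mg.

250 mg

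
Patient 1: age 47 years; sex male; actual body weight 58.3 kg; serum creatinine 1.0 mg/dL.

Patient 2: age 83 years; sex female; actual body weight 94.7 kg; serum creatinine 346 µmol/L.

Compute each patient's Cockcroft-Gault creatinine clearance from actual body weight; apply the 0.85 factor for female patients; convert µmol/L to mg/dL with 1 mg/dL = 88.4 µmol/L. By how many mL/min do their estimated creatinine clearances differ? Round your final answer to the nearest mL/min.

59 mL/min

Patient 1: CrCl = (140 − 47) × 58.3 / (72 × 1) = 5421.9 / 72.00 ≈ 75.3 mL/min
Patient 2: SCr = 346 / 88.4 = 3.914 mg/dL
Patient 2: CrCl = (140 − 83) × 94.7 / (72 × 3.914) × 0.85 = 5397.9 / 281.81 × 0.85 ≈ 16.3 mL/min
|75.3 − 16.3| = 59.0 mL/min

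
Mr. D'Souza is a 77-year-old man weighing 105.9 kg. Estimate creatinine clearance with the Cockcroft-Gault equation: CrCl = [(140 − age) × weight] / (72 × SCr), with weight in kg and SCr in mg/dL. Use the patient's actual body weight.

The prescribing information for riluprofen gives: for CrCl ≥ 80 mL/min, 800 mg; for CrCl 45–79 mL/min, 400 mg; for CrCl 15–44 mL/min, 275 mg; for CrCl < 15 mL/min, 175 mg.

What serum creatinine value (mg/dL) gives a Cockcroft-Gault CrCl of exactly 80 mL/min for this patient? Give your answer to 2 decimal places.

1.16 mg/dL

Standard dose requires CrCl ≥ 80 mL/min.
Set (140 − 77) × 105.9 / (72 × SCr) = 80
SCr = (140 − 77) × 105.9 / (72 × 80) = 1.158 mg/dL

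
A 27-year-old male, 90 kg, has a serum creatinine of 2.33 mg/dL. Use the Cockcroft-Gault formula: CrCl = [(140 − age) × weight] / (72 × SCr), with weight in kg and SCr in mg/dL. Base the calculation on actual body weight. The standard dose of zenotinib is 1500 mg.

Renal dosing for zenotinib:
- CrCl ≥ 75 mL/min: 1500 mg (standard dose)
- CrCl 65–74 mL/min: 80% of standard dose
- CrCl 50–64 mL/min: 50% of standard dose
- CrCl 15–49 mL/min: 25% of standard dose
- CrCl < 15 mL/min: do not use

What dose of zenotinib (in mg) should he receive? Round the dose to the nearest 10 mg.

750 mg

CrCl = (140 − 27) × 90 / (72 × 2.33) = 10170.0 / 167.76 ≈ 60.6 mL/min
CrCl ≈ 61 mL/min → bracket 50–64 mL/min.
50% of 1500 mg = 750 mg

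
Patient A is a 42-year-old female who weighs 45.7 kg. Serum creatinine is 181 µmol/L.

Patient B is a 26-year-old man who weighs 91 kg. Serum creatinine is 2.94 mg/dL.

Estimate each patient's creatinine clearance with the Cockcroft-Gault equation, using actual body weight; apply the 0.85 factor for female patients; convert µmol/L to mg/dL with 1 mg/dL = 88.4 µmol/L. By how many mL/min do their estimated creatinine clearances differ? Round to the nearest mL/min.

Patient A: SCr = 181 / 88.4 = 2.048 mg/dL
Patient A: CrCl = (140 − 42) × 45.7 / (72 × 2.048) × 0.85 = 4478.6 / 147.46 × 0.85 ≈ 25.8 mL/min
Patient B: CrCl = (140 − 26) × 91 / (72 × 2.94) = 10374.0 / 211.68 ≈ 49.0 mL/min
|25.8 − 49.0| = 23.2 mL/min

23 mL/min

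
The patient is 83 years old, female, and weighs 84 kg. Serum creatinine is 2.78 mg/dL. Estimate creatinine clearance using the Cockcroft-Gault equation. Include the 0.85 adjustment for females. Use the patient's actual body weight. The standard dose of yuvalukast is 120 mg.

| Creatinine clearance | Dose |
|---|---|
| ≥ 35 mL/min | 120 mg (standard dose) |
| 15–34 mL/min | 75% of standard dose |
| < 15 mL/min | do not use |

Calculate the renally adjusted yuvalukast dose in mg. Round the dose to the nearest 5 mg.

CrCl = (140 − 83) × 84 / (72 × 2.78) × 0.85 = 4788.0 / 200.16 × 0.85 ≈ 20.3 mL/min
CrCl ≈ 20 mL/min → bracket 15–34 mL/min.
75% of 120 mg = 90 mg

90 mg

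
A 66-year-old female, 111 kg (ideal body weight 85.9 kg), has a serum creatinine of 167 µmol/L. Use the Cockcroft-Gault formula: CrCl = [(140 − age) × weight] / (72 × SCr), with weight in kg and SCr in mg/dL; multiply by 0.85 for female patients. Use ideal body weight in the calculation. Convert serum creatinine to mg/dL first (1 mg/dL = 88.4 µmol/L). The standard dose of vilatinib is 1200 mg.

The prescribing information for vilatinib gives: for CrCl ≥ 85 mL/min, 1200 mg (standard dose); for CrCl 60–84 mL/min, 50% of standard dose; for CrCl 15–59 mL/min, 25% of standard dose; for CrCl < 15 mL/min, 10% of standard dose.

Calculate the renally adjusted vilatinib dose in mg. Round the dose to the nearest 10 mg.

300 mg

SCr = 167 / 88.4 = 1.889 mg/dL
CrCl = (140 − 66) × 85.9 / (72 × 1.889) × 0.85 = 6356.6 / 136.01 × 0.85 ≈ 39.7 mL/min
CrCl ≈ 40 mL/min → bracket 15–59 mL/min.
25% of 1200 mg = 300 mg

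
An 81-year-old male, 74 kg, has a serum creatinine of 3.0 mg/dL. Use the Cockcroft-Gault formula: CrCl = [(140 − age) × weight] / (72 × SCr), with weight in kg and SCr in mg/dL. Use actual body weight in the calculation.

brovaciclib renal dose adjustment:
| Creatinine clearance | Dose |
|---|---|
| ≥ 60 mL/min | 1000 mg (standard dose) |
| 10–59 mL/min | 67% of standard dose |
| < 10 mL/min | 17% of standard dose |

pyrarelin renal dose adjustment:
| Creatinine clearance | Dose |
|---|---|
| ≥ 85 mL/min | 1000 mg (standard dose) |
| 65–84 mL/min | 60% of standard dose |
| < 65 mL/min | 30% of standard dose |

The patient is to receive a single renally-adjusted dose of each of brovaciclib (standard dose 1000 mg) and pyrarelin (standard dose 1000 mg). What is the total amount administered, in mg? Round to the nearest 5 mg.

CrCl = (140 − 81) × 74 / (72 × 3) = 4366.0 / 216.00 ≈ 20.2 mL/min
CrCl ≈ 20 mL/min.
brovaciclib: 10–59 mL/min → 67% of 1000 mg = 670 mg.
pyrarelin: < 65 mL/min → 30% of 1000 mg = 300 mg.
Total = 670 + 300 = 970 mg.

970 mg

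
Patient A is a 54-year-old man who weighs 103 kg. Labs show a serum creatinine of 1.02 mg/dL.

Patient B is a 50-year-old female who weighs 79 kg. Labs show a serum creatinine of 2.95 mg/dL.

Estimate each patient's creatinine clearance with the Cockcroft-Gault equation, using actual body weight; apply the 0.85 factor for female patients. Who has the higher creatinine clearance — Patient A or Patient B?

Patient A: CrCl = (140 − 54) × 103 / (72 × 1.02) = 8858.0 / 73.44 ≈ 120.6 mL/min
Patient B: CrCl = (140 − 50) × 79 / (72 × 2.95) × 0.85 = 7110.0 / 212.40 × 0.85 ≈ 28.5 mL/min
120.6 vs 28.5 mL/min → Patient A is higher.

Patient A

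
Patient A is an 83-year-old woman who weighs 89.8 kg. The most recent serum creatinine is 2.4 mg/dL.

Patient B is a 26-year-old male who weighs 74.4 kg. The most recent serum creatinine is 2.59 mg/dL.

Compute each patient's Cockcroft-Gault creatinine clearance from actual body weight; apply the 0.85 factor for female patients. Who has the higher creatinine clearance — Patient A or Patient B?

Patient A: CrCl = (140 − 83) × 89.8 / (72 × 2.4) × 0.85 = 5118.6 / 172.80 × 0.85 ≈ 25.2 mL/min
Patient B: CrCl = (140 − 26) × 74.4 / (72 × 2.59) = 8481.6 / 186.48 ≈ 45.5 mL/min
25.2 vs 45.5 mL/min → Patient B is higher.

Patient B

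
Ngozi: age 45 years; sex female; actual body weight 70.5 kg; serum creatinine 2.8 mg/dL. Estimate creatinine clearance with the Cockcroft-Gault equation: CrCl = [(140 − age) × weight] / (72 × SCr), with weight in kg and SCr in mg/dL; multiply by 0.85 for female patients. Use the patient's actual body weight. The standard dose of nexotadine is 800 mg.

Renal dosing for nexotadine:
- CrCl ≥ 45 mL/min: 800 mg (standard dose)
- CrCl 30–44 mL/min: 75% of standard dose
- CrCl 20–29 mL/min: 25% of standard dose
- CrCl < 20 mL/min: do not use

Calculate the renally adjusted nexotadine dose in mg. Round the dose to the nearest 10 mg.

CrCl = (140 − 45) × 70.5 / (72 × 2.8) × 0.85 = 6697.5 / 201.60 × 0.85 ≈ 28.2 mL/min
CrCl ≈ 28 mL/min → bracket 20–29 mL/min.
25% of 800 mg = 200 mg

200 mg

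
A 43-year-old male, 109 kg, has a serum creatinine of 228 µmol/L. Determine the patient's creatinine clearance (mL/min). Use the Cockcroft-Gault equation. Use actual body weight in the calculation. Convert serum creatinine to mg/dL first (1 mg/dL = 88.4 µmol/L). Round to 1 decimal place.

SCr = 228 / 88.4 = 2.579 mg/dL
CrCl = (140 − 43) × 109 / (72 × 2.579) = 10573.0 / 185.69 ≈ 56.9 mL/min

56.9 mL/min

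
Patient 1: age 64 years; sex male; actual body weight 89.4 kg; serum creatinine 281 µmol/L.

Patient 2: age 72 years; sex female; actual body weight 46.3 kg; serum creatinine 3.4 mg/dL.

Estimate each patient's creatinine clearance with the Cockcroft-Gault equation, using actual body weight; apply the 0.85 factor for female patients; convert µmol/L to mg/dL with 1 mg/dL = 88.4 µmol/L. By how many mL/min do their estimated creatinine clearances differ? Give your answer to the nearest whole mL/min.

19 mL/min

Patient 1: SCr = 281 / 88.4 = 3.179 mg/dL
Patient 1: CrCl = (140 − 64) × 89.4 / (72 × 3.179) = 6794.4 / 228.89 ≈ 29.7 mL/min
Patient 2: CrCl = (140 − 72) × 46.3 / (72 × 3.4) × 0.85 = 3148.4 / 244.80 × 0.85 ≈ 10.9 mL/min
|29.7 − 10.9| = 18.8 mL/min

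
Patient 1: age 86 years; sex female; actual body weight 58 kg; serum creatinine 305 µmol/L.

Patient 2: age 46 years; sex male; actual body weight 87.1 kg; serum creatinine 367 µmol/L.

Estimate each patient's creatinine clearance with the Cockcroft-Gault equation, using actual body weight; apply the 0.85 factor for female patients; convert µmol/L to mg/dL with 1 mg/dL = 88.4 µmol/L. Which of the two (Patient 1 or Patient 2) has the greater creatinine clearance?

Patient 1: SCr = 305 / 88.4 = 3.45 mg/dL
Patient 1: CrCl = (140 − 86) × 58 / (72 × 3.45) × 0.85 = 3132.0 / 248.40 × 0.85 ≈ 10.7 mL/min
Patient 2: SCr = 367 / 88.4 = 4.152 mg/dL
Patient 2: CrCl = (140 − 46) × 87.1 / (72 × 4.152) = 8187.4 / 298.94 ≈ 27.4 mL/min
10.7 vs 27.4 mL/min → Patient 2 is higher.

Patient 2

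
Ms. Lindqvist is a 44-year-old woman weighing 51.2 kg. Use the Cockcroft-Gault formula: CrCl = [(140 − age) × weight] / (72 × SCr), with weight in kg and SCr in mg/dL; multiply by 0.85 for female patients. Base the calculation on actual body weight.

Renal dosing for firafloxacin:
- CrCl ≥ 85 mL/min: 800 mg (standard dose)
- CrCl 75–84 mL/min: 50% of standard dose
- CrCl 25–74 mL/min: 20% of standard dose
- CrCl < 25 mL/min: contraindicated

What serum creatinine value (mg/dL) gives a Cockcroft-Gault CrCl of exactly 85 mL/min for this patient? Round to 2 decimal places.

0.68 mg/dL

Standard dose requires CrCl ≥ 85 mL/min.
Set (140 − 44) × 51.2 × 0.85 / (72 × SCr) = 85
SCr = (140 − 44) × 51.2 × 0.85 / (72 × 85) = 0.683 mg/dL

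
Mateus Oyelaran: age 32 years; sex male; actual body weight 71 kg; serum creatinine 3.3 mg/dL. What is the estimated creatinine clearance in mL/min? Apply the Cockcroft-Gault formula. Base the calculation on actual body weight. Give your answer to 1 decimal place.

32.3 mL/min

CrCl = (140 − 32) × 71 / (72 × 3.3) = 7668.0 / 237.60 ≈ 32.3 mL/min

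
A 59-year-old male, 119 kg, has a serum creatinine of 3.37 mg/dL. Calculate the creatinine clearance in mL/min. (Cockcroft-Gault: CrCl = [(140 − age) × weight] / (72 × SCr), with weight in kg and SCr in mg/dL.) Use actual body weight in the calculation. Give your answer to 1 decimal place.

CrCl = (140 − 59) × 119 / (72 × 3.37) = 9639.0 / 242.64 ≈ 39.7 mL/min

39.7 mL/min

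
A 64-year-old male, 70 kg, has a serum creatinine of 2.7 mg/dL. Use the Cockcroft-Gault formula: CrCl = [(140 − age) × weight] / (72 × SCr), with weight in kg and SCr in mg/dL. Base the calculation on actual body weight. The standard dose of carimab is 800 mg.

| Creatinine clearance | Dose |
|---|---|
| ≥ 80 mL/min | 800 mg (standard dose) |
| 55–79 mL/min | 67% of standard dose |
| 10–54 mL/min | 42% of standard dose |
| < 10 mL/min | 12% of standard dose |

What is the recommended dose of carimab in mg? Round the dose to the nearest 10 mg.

340 mg

CrCl = (140 − 64) × 70 / (72 × 2.7) = 5320.0 / 194.40 ≈ 27.4 mL/min
CrCl ≈ 27 mL/min → bracket 10–54 mL/min.
42% of 800 mg = 336 mg → 340 mg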